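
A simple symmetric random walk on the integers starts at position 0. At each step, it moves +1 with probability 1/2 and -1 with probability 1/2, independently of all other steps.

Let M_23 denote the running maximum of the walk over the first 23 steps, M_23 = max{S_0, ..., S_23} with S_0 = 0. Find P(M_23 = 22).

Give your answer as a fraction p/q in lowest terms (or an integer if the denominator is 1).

Let M_23 = max(S_0,...,S_23). Use the reflection principle: for j ≥ 1, #{paths with M_23 ≥ j} = #{S_23 ≥ j} + #{S_23 ≥ j+1}.
By reflection, #{M_23 ≥ 22} = #{S_23 ≥ 22} + #{S_23 ≥ 23} = 1 + 1 = 2.
#{M_23 ≥ 23} = #{S_23 ≥ 23} + #{S_23 ≥ 24} = 1 + 0 = 1.
#{M_23 = 22} = 2 - 1 = 1.
P(M_23 = 22) = 1/8388608 = 1/8388608

Answer: 1/8388608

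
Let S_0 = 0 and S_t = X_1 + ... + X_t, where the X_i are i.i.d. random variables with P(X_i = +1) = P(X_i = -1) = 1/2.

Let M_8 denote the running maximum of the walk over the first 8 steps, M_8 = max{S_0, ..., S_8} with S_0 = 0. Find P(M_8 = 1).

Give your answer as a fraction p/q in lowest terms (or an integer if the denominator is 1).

Let M_8 = max(S_0,...,S_8). Use the reflection principle: for j ≥ 1, #{paths with M_8 ≥ j} = #{S_8 ≥ j} + #{S_8 ≥ j+1}.
By reflection, #{M_8 ≥ 1} = #{S_8 ≥ 1} + #{S_8 ≥ 2} = 93 + 93 = 186.
#{M_8 ≥ 2} = #{S_8 ≥ 2} + #{S_8 ≥ 3} = 93 + 37 = 130.
#{M_8 = 1} = 186 - 130 = 56.
P(M_8 = 1) = 56/256 = 7/32

Answer: 7/32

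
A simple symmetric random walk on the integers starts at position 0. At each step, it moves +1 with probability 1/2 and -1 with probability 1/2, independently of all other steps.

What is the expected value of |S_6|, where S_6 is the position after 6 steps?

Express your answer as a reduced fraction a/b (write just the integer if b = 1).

Answer: 15/8

Derivation:
S_6 takes values m ≡ 0 (mod 2) with |m| ≤ 6; P(S_6=m) = C(6,(6+m)/2)/2^6.
Total paths: 2^6 = 64
Distribution: P(S=-6)=1/64, P(S=-4)=6/64, P(S=-2)=15/64, P(S=0)=20/64, P(S=2)=15/64, P(S=4)=6/64, P(S=6)=1/64
E[|S_6|] = Σ_m |m|·P(S_6=m) = 120/64 = 15/8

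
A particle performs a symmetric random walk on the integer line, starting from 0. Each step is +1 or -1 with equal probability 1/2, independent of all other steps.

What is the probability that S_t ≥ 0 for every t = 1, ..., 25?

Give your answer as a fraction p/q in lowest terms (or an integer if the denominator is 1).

Let f(t,s) = #length-t paths at position s with S_1..S_t all ≥ 0.
f(t,s) = f(t-1,s-1) + f(t-1,s+1) for s ≥ 0; f(t,s) = 0 for s < 0.
t=0: f(0,0)=1
t=1: f(1,1)=1
t=2: f(2,0)=1 f(2,2)=1
t=3: f(3,1)=2 f(3,3)=1
t=4: f(4,0)=2 f(4,2)=3 f(4,4)=1
t=5: f(5,1)=5 f(5,3)=4 f(5,5)=1
t=6: f(6,0)=5 f(6,2)=9 f(6,4)=5 f(6,6)=1
t=7: f(7,1)=14 f(7,3)=14 f(7,5)=6 f(7,7)=1
t=8: f(8,0)=14 f(8,2)=28 f(8,4)=20 f(8,6)=7 f(8,8)=1
t=9: f(9,1)=42 f(9,3)=48 f(9,5)=27 f(9,7)=8 f(9,9)=1
t=10: f(10,0)=42 f(10,2)=90 f(10,4)=75 f(10,6)=35 f(10,8)=9 f(10,10)=1
t=11: f(11,1)=132 f(11,3)=165 f(11,5)=110 f(11,7)=44 f(11,9)=10 f(11,11)=1
t=12: f(12,0)=132 f(12,2)=297 f(12,4)=275 f(12,6)=154 f(12,8)=54 f(12,10)=11 f(12,12)=1
t=13: f(13,1)=429 f(13,3)=572 f(13,5)=429 f(13,7)=208 f(13,9)=65 f(13,11)=12 f(13,13)=1
t=14: f(14,0)=429 f(14,2)=1001 f(14,4)=1001 f(14,6)=637 f(14,8)=273 f(14,10)=77 f(14,12)=13 f(14,14)=1
t=15: f(15,1)=1430 f(15,3)=2002 f(15,5)=1638 f(15,7)=910 f(15,9)=350 f(15,11)=90 f(15,13)=14 f(15,15)=1
t=16: f(16,0)=1430 f(16,2)=3432 f(16,4)=3640 f(16,6)=2548 f(16,8)=1260 f(16,10)=440 f(16,12)=104 f(16,14)=15 f(16,16)=1
t=17: f(17,1)=4862 f(17,3)=7072 f(17,5)=6188 f(17,7)=3808 f(17,9)=1700 f(17,11)=544 f(17,13)=119 f(17,15)=16 f(17,17)=1
t=18: f(18,0)=4862 f(18,2)=11934 f(18,4)=13260 f(18,6)=9996 f(18,8)=5508 f(18,10)=2244 f(18,12)=663 f(18,14)=135 f(18,16)=17 f(18,18)=1
t=19: f(19,1)=16796 f(19,3)=25194 f(19,5)=23256 f(19,7)=15504 f(19,9)=7752 f(19,11)=2907 f(19,13)=798 f(19,15)=152 f(19,17)=18 f(19,19)=1
t=20: f(20,0)=16796 f(20,2)=41990 f(20,4)=48450 f(20,6)=38760 f(20,8)=23256 f(20,10)=10659 f(20,12)=3705 f(20,14)=950 f(20,16)=170 f(20,18)=19 f(20,20)=1
t=21: f(21,1)=58786 f(21,3)=90440 f(21,5)=87210 f(21,7)=62016 f(21,9)=33915 f(21,11)=14364 f(21,13)=4655 f(21,15)=1120 f(21,17)=189 f(21,19)=20 f(21,21)=1
t=22: f(22,0)=58786 f(22,2)=149226 f(22,4)=177650 f(22,6)=149226 f(22,8)=95931 f(22,10)=48279 f(22,12)=19019 f(22,14)=5775 f(22,16)=1309 f(22,18)=209 f(22,20)=21 f(22,22)=1
t=23: f(23,1)=208012 f(23,3)=326876 f(23,5)=326876 f(23,7)=245157 f(23,9)=144210 f(23,11)=67298 f(23,13)=24794 f(23,15)=7084 f(23,17)=1518 f(23,19)=230 f(23,21)=22 f(23,23)=1
t=24: f(24,0)=208012 f(24,2)=534888 f(24,4)=653752 f(24,6)=572033 f(24,8)=389367 f(24,10)=211508 f(24,12)=92092 f(24,14)=31878 f(24,16)=8602 f(24,18)=1748 f(24,20)=252 f(24,22)=23 f(24,24)=1
t=25: f(25,1)=742900 f(25,3)=1188640 f(25,5)=1225785 f(25,7)=961400 f(25,9)=600875 f(25,11)=303600 f(25,13)=123970 f(25,15)=40480 f(25,17)=10350 f(25,19)=2000 f(25,21)=275 f(25,23)=24 f(25,25)=1
Σ_s f(25,s) = 5200300
P = 5200300/33554432 = 1300075/8388608

Answer: 1300075/8388608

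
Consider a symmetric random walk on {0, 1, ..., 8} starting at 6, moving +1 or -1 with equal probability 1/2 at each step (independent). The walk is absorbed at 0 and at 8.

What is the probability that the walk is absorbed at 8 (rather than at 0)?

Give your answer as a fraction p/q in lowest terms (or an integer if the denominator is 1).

Symmetric walk (p = 1/2): the harmonic-function argument gives P(hit 8 before 0 | start at 6) = a/N.
P = 6/8 = 3/4

Answer: 3/4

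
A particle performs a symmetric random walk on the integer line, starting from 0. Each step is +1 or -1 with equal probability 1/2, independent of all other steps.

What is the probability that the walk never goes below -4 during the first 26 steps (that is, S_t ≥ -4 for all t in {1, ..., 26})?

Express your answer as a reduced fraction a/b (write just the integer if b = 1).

Let f(t,s) = #length-t paths at position s with S_1..S_t all ≥ -4.
f(t,s) = f(t-1,s-1) + f(t-1,s+1) for s ≥ -4; f(t,s) = 0 for s < -4.
t=0: f(0,0)=1
t=1: f(1,-1)=1 f(1,1)=1
t=2: f(2,-2)=1 f(2,0)=2 f(2,2)=1
t=3: f(3,-3)=1 f(3,-1)=3 f(3,1)=3 f(3,3)=1
t=4: f(4,-4)=1 f(4,-2)=4 f(4,0)=6 f(4,2)=4 f(4,4)=1
t=5: f(5,-3)=5 f(5,-1)=10 f(5,1)=10 f(5,3)=5 f(5,5)=1
t=6: f(6,-4)=5 f(6,-2)=15 f(6,0)=20 f(6,2)=15 f(6,4)=6 f(6,6)=1
t=7: f(7,-3)=20 f(7,-1)=35 f(7,1)=35 f(7,3)=21 f(7,5)=7 f(7,7)=1
t=8: f(8,-4)=20 f(8,-2)=55 f(8,0)=70 f(8,2)=56 f(8,4)=28 f(8,6)=8 f(8,8)=1
t=9: f(9,-3)=75 f(9,-1)=125 f(9,1)=126 f(9,3)=84 f(9,5)=36 f(9,7)=9 f(9,9)=1
t=10: f(10,-4)=75 f(10,-2)=200 f(10,0)=251 f(10,2)=210 f(10,4)=120 f(10,6)=45 f(10,8)=10 f(10,10)=1
t=11: f(11,-3)=275 f(11,-1)=451 f(11,1)=461 f(11,3)=330 f(11,5)=165 f(11,7)=55 f(11,9)=11 f(11,11)=1
t=12: f(12,-4)=275 f(12,-2)=726 f(12,0)=912 f(12,2)=791 f(12,4)=495 f(12,6)=220 f(12,8)=66 f(12,10)=12 f(12,12)=1
t=13: f(13,-3)=1001 f(13,-1)=1638 f(13,1)=1703 f(13,3)=1286 f(13,5)=715 f(13,7)=286 f(13,9)=78 f(13,11)=13 f(13,13)=1
t=14: f(14,-4)=1001 f(14,-2)=2639 f(14,0)=3341 f(14,2)=2989 f(14,4)=2001 f(14,6)=1001 f(14,8)=364 f(14,10)=91 f(14,12)=14 f(14,14)=1
t=15: f(15,-3)=3640 f(15,-1)=5980 f(15,1)=6330 f(15,3)=4990 f(15,5)=3002 f(15,7)=1365 f(15,9)=455 f(15,11)=105 f(15,13)=15 f(15,15)=1
t=16: f(16,-4)=3640 f(16,-2)=9620 f(16,0)=12310 f(16,2)=11320 f(16,4)=7992 f(16,6)=4367 f(16,8)=1820 f(16,10)=560 f(16,12)=120 f(16,14)=16 f(16,16)=1
t=17: f(17,-3)=13260 f(17,-1)=21930 f(17,1)=23630 f(17,3)=19312 f(17,5)=12359 f(17,7)=6187 f(17,9)=2380 f(17,11)=680 f(17,13)=136 f(17,15)=17 f(17,17)=1
t=18: f(18,-4)=13260 f(18,-2)=35190 f(18,0)=45560 f(18,2)=42942 f(18,4)=31671 f(18,6)=18546 f(18,8)=8567 f(18,10)=3060 f(18,12)=816 f(18,14)=153 f(18,16)=18 f(18,18)=1
t=19: f(19,-3)=48450 f(19,-1)=80750 f(19,1)=88502 f(19,3)=74613 f(19,5)=50217 f(19,7)=27113 f(19,9)=11627 f(19,11)=3876 f(19,13)=969 f(19,15)=171 f(19,17)=19 f(19,19)=1
t=20: f(20,-4)=48450 f(20,-2)=129200 f(20,0)=169252 f(20,2)=163115 f(20,4)=124830 f(20,6)=77330 f(20,8)=38740 f(20,10)=15503 f(20,12)=4845 f(20,14)=1140 f(20,16)=190 f(20,18)=20 f(20,20)=1
t=21: f(21,-3)=177650 f(21,-1)=298452 f(21,1)=332367 f(21,3)=287945 f(21,5)=202160 f(21,7)=116070 f(21,9)=54243 f(21,11)=20348 f(21,13)=5985 f(21,15)=1330 f(21,17)=210 f(21,19)=21 f(21,21)=1
t=22: f(22,-4)=177650 f(22,-2)=476102 f(22,0)=630819 f(22,2)=620312 f(22,4)=490105 f(22,6)=318230 f(22,8)=170313 f(22,10)=74591 f(22,12)=26333 f(22,14)=7315 f(22,16)=1540 f(22,18)=231 f(22,20)=22 f(22,22)=1
t=23: f(23,-3)=653752 f(23,-1)=1106921 f(23,1)=1251131 f(23,3)=1110417 f(23,5)=808335 f(23,7)=488543 f(23,9)=244904 f(23,11)=100924 f(23,13)=33648 f(23,15)=8855 f(23,17)=1771 f(23,19)=253 f(23,21)=23 f(23,23)=1
t=24: f(24,-4)=653752 f(24,-2)=1760673 f(24,0)=2358052 f(24,2)=2361548 f(24,4)=1918752 f(24,6)=1296878 f(24,8)=733447 f(24,10)=345828 f(24,12)=134572 f(24,14)=42503 f(24,16)=10626 f(24,18)=2024 f(24,20)=276 f(24,22)=24 f(24,24)=1
t=25: f(25,-3)=2414425 f(25,-1)=4118725 f(25,1)=4719600 f(25,3)=4280300 f(25,5)=3215630 f(25,7)=2030325 f(25,9)=1079275 f(25,11)=480400 f(25,13)=177075 f(25,15)=53129 f(25,17)=12650 f(25,19)=2300 f(25,21)=300 f(25,23)=25 f(25,25)=1
t=26: f(26,-4)=2414425 f(26,-2)=6533150 f(26,0)=8838325 f(26,2)=8999900 f(26,4)=7495930 f(26,6)=5245955 f(26,8)=3109600 f(26,10)=1559675 f(26,12)=657475 f(26,14)=230204 f(26,16)=65779 f(26,18)=14950 f(26,20)=2600 f(26,22)=325 f(26,24)=26 f(26,26)=1
Σ_s f(26,s) = 45168320
P = 45168320/67108864 = 705755/1048576

Answer: 705755/1048576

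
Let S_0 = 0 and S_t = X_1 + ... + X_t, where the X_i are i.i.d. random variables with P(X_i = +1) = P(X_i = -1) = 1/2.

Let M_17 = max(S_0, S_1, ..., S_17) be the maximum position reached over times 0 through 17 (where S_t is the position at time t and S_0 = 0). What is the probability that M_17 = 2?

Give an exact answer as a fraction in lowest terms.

Answer: 2431/16384

Derivation:
Let M_17 = max(S_0,...,S_17). Use the reflection principle: for j ≥ 1, #{paths with M_17 ≥ j} = #{S_17 ≥ j} + #{S_17 ≥ j+1}.
By reflection, #{M_17 ≥ 2} = #{S_17 ≥ 2} + #{S_17 ≥ 3} = 41226 + 41226 = 82452.
#{M_17 ≥ 3} = #{S_17 ≥ 3} + #{S_17 ≥ 4} = 41226 + 21778 = 63004.
#{M_17 = 2} = 82452 - 63004 = 19448.
P(M_17 = 2) = 19448/131072 = 2431/16384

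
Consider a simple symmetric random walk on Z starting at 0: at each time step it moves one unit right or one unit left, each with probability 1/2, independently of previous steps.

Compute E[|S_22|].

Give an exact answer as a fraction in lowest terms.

Answer: 969969/262144

Derivation:
S_22 takes values m ≡ 0 (mod 2) with |m| ≤ 22; P(S_22=m) = C(22,(22+m)/2)/2^22.
Total paths: 2^22 = 4194304
Distribution: P(S=-22)=1/4194304, P(S=-20)=22/4194304, P(S=-18)=231/4194304, P(S=-16)=1540/4194304, P(S=-14)=7315/4194304, P(S=-12)=26334/4194304, P(S=-10)=74613/4194304, P(S=-8)=170544/4194304, P(S=-6)=319770/4194304, P(S=-4)=497420/4194304, P(S=-2)=646646/4194304, P(S=0)=705432/4194304, P(S=2)=646646/4194304, P(S=4)=497420/4194304, P(S=6)=319770/4194304, P(S=8)=170544/4194304, P(S=10)=74613/4194304, P(S=12)=26334/4194304, P(S=14)=7315/4194304, P(S=16)=1540/4194304, P(S=18)=231/4194304, P(S=20)=22/4194304, P(S=22)=1/4194304
E[|S_22|] = Σ_m |m|·P(S_22=m) = 15519504/4194304 = 969969/262144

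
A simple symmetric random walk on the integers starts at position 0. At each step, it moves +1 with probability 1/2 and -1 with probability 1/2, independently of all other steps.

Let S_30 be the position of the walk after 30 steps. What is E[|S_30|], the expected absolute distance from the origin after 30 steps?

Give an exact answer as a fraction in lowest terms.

Answer: 145422675/33554432

Derivation:
S_30 takes values m ≡ 0 (mod 2) with |m| ≤ 30; P(S_30=m) = C(30,(30+m)/2)/2^30.
Total paths: 2^30 = 1073741824
Distribution: P(S=-30)=1/1073741824, P(S=-28)=30/1073741824, P(S=-26)=435/1073741824, P(S=-24)=4060/1073741824, P(S=-22)=27405/1073741824, P(S=-20)=142506/1073741824, P(S=-18)=593775/1073741824, P(S=-16)=2035800/1073741824, P(S=-14)=5852925/1073741824, P(S=-12)=14307150/1073741824, P(S=-10)=30045015/1073741824, P(S=-8)=54627300/1073741824, P(S=-6)=86493225/1073741824, P(S=-4)=119759850/1073741824, P(S=-2)=145422675/1073741824, P(S=0)=155117520/1073741824, P(S=2)=145422675/1073741824, P(S=4)=119759850/1073741824, P(S=6)=86493225/1073741824, P(S=8)=54627300/1073741824, P(S=10)=30045015/1073741824, P(S=12)=14307150/1073741824, P(S=14)=5852925/1073741824, P(S=16)=2035800/1073741824, P(S=18)=593775/1073741824, P(S=20)=142506/1073741824, P(S=22)=27405/1073741824, P(S=24)=4060/1073741824, P(S=26)=435/1073741824, P(S=28)=30/1073741824, P(S=30)=1/1073741824
E[|S_30|] = Σ_m |m|·P(S_30=m) = 4653525600/1073741824 = 145422675/33554432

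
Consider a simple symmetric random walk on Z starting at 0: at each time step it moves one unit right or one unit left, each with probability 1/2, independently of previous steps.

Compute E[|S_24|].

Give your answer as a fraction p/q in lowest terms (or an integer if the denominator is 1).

Answer: 2028117/524288

Derivation:
S_24 takes values m ≡ 0 (mod 2) with |m| ≤ 24; P(S_24=m) = C(24,(24+m)/2)/2^24.
Total paths: 2^24 = 16777216
Distribution: P(S=-24)=1/16777216, P(S=-22)=24/16777216, P(S=-20)=276/16777216, P(S=-18)=2024/16777216, P(S=-16)=10626/16777216, P(S=-14)=42504/16777216, P(S=-12)=134596/16777216, P(S=-10)=346104/16777216, P(S=-8)=735471/16777216, P(S=-6)=1307504/16777216, P(S=-4)=1961256/16777216, P(S=-2)=2496144/16777216, P(S=0)=2704156/16777216, P(S=2)=2496144/16777216, P(S=4)=1961256/16777216, P(S=6)=1307504/16777216, P(S=8)=735471/16777216, P(S=10)=346104/16777216, P(S=12)=134596/16777216, P(S=14)=42504/16777216, P(S=16)=10626/16777216, P(S=18)=2024/16777216, P(S=20)=276/16777216, P(S=22)=24/16777216, P(S=24)=1/16777216
E[|S_24|] = Σ_m |m|·P(S_24=m) = 64899744/16777216 = 2028117/524288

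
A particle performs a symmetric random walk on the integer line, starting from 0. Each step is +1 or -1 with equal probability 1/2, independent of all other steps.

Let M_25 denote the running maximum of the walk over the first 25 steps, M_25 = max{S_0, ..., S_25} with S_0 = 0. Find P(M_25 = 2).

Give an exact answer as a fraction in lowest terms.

Let M_25 = max(S_0,...,S_25). Use the reflection principle: for j ≥ 1, #{paths with M_25 ≥ j} = #{S_25 ≥ j} + #{S_25 ≥ j+1}.
By reflection, #{M_25 ≥ 2} = #{S_25 ≥ 2} + #{S_25 ≥ 3} = 11576916 + 11576916 = 23153832.
#{M_25 ≥ 3} = #{S_25 ≥ 3} + #{S_25 ≥ 4} = 11576916 + 7119516 = 18696432.
#{M_25 = 2} = 23153832 - 18696432 = 4457400.
P(M_25 = 2) = 4457400/33554432 = 557175/4194304

Answer: 557175/4194304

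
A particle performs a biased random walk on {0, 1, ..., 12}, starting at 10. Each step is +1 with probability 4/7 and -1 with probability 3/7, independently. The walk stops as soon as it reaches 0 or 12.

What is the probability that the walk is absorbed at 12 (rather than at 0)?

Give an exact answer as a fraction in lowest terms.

Answer: 2261776/2320825

Derivation:
Biased walk: p = 4/7, q = 3/7, r = q/p = 3/4
Gambler's ruin: P(hit 12 before 0 | start at 10) = (1 - r^a)/(1 - r^N)
r^10 = 59049/1048576; r^12 = 531441/16777216
P = (1 - 59049/1048576) / (1 - 531441/16777216) = 989527/1048576 / 16245775/16777216 = 2261776/2320825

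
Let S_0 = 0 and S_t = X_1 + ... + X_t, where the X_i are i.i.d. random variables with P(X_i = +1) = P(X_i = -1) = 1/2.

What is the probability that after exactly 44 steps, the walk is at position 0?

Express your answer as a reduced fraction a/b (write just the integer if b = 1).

Answer: 263012370465/2199023255552

Derivation:
To return to 0 after 44 steps: need exactly 22 steps of +1 and 22 of -1.
Favorable paths: C(44,22) = 2104098963720
Total paths: 2^44 = 17592186044416
P = 2104098963720/17592186044416 = 263012370465/2199023255552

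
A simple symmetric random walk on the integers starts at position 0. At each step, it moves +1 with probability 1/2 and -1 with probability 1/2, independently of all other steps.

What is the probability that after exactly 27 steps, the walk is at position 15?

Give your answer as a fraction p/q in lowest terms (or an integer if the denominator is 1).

To reach position 15 after 27 steps: need 21 steps of +1 and 6 of -1.
Favorable paths: C(27,21) = 296010
Total paths: 2^27 = 134217728
P = 296010/134217728 = 148005/67108864

Answer: 148005/67108864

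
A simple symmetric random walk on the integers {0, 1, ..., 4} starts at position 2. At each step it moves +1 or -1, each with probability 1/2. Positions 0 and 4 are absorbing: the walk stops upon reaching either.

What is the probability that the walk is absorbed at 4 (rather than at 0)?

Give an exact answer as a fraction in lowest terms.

Symmetric walk (p = 1/2): the harmonic-function argument gives P(hit 4 before 0 | start at 2) = a/N.
P = 2/4 = 1/2

Answer: 1/2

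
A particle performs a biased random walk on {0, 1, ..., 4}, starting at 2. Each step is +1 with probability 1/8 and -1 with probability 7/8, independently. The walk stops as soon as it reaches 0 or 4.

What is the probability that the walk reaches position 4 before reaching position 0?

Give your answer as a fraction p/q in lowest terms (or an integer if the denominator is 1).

Answer: 1/50

Derivation:
Biased walk: p = 1/8, q = 7/8, r = q/p = 7
Gambler's ruin: P(hit 4 before 0 | start at 2) = (1 - r^a)/(1 - r^N)
r^2 = 49; r^4 = 2401
P = (1 - 49) / (1 - 2401) = -48 / -2400 = 1/50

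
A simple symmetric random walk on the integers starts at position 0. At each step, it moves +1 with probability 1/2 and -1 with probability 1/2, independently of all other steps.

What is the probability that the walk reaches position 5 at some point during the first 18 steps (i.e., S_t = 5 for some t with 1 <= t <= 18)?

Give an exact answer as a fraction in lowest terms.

Count via complement. Let g(t,s) = #length-t paths at position s with S_1..S_t all ≠ 5.
g(t,s) = g(t-1,s-1) + g(t-1,s+1) for s ≠ 5; g(t,5) = 0.
t=0: g(0,0)=1
t=1: g(1,-1)=1 g(1,1)=1
t=2: g(2,-2)=1 g(2,0)=2 g(2,2)=1
t=3: g(3,-3)=1 g(3,-1)=3 g(3,1)=3 g(3,3)=1
t=4: g(4,-4)=1 g(4,-2)=4 g(4,0)=6 g(4,2)=4 g(4,4)=1
t=5: g(5,-5)=1 g(5,-3)=5 g(5,-1)=10 g(5,1)=10 g(5,3)=5
t=6: g(6,-6)=1 g(6,-4)=6 g(6,-2)=15 g(6,0)=20 g(6,2)=15 g(6,4)=5
t=7: g(7,-7)=1 g(7,-5)=7 g(7,-3)=21 g(7,-1)=35 g(7,1)=35 g(7,3)=20
t=8: g(8,-8)=1 g(8,-6)=8 g(8,-4)=28 g(8,-2)=56 g(8,0)=70 g(8,2)=55 g(8,4)=20
t=9: g(9,-9)=1 g(9,-7)=9 g(9,-5)=36 g(9,-3)=84 g(9,-1)=126 g(9,1)=125 g(9,3)=75
t=10: g(10,-10)=1 g(10,-8)=10 g(10,-6)=45 g(10,-4)=120 g(10,-2)=210 g(10,0)=251 g(10,2)=200 g(10,4)=75
t=11: g(11,-11)=1 g(11,-9)=11 g(11,-7)=55 g(11,-5)=165 g(11,-3)=330 g(11,-1)=461 g(11,1)=451 g(11,3)=275
t=12: g(12,-12)=1 g(12,-10)=12 g(12,-8)=66 g(12,-6)=220 g(12,-4)=495 g(12,-2)=791 g(12,0)=912 g(12,2)=726 g(12,4)=275
t=13: g(13,-13)=1 g(13,-11)=13 g(13,-9)=78 g(13,-7)=286 g(13,-5)=715 g(13,-3)=1286 g(13,-1)=1703 g(13,1)=1638 g(13,3)=1001
t=14: g(14,-14)=1 g(14,-12)=14 g(14,-10)=91 g(14,-8)=364 g(14,-6)=1001 g(14,-4)=2001 g(14,-2)=2989 g(14,0)=3341 g(14,2)=2639 g(14,4)=1001
t=15: g(15,-15)=1 g(15,-13)=15 g(15,-11)=105 g(15,-9)=455 g(15,-7)=1365 g(15,-5)=3002 g(15,-3)=4990 g(15,-1)=6330 g(15,1)=5980 g(15,3)=3640
t=16: g(16,-16)=1 g(16,-14)=16 g(16,-12)=120 g(16,-10)=560 g(16,-8)=1820 g(16,-6)=4367 g(16,-4)=7992 g(16,-2)=11320 g(16,0)=12310 g(16,2)=9620 g(16,4)=3640
t=17: g(17,-17)=1 g(17,-15)=17 g(17,-13)=136 g(17,-11)=680 g(17,-9)=2380 g(17,-7)=6187 g(17,-5)=12359 g(17,-3)=19312 g(17,-1)=23630 g(17,1)=21930 g(17,3)=13260
t=18: g(18,-18)=1 g(18,-16)=18 g(18,-14)=153 g(18,-12)=816 g(18,-10)=3060 g(18,-8)=8567 g(18,-6)=18546 g(18,-4)=31671 g(18,-2)=42942 g(18,0)=45560 g(18,2)=35190 g(18,4)=13260
Paths never hitting 5: Σ_s g(18,s) = 199784
Paths hitting 5: 2^18 - 199784 = 62360
P = 62360/262144 = 7795/32768

Answer: 7795/32768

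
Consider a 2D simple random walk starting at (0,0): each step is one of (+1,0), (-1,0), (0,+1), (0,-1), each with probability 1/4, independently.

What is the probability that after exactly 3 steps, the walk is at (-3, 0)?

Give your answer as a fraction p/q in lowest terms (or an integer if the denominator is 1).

Answer: 1/64

Derivation:
Let h be the number of horizontal steps (so 3-h are vertical). To end at (-3,0) need (h-3)/2 right-steps and ((3-h)+0)/2 up-steps.
Sum over h with 3 ≤ h ≤ 3, h ≡ 1 (mod 2), 3-h ≡ 0 (mod 2):
h=3: C(3,3)·C(3,0)·C(0,0) = 1·1·1 = 1
Total favorable: 1
Total paths: 4^3 = 64
P = 1/64 = 1/64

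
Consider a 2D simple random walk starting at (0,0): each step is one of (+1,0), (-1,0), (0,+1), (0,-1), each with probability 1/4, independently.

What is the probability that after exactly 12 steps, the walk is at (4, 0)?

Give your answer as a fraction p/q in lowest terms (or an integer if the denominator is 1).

Let h be the number of horizontal steps (so 12-h are vertical). To end at (4,0) need (h+4)/2 right-steps and ((12-h)+0)/2 up-steps.
Sum over h with 4 ≤ h ≤ 12, h ≡ 0 (mod 2), 12-h ≡ 0 (mod 2):
h=4: C(12,4)·C(4,4)·C(8,4) = 495·1·70 = 34650
h=6: C(12,6)·C(6,5)·C(6,3) = 924·6·20 = 110880
h=8: C(12,8)·C(8,6)·C(4,2) = 495·28·6 = 83160
h=10: C(12,10)·C(10,7)·C(2,1) = 66·120·2 = 15840
h=12: C(12,12)·C(12,8)·C(0,0) = 1·495·1 = 495
Total favorable: 245025
Total paths: 4^12 = 16777216
P = 245025/16777216 = 245025/16777216

Answer: 245025/16777216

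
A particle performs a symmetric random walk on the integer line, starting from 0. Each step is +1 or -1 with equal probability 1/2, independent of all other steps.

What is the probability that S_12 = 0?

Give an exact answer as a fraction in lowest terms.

Answer: 231/1024

Derivation:
To reach position 0 after 12 steps: need 6 steps of +1 and 6 of -1.
Favorable paths: C(12,6) = 924
Total paths: 2^12 = 4096
P = 924/4096 = 231/1024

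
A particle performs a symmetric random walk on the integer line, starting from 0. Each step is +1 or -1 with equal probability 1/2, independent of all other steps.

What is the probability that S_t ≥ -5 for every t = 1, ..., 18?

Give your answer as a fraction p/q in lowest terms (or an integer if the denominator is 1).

Answer: 54587/65536

Derivation:
Let f(t,s) = #length-t paths at position s with S_1..S_t all ≥ -5.
f(t,s) = f(t-1,s-1) + f(t-1,s+1) for s ≥ -5; f(t,s) = 0 for s < -5.
t=0: f(0,0)=1
t=1: f(1,-1)=1 f(1,1)=1
t=2: f(2,-2)=1 f(2,0)=2 f(2,2)=1
t=3: f(3,-3)=1 f(3,-1)=3 f(3,1)=3 f(3,3)=1
t=4: f(4,-4)=1 f(4,-2)=4 f(4,0)=6 f(4,2)=4 f(4,4)=1
t=5: f(5,-5)=1 f(5,-3)=5 f(5,-1)=10 f(5,1)=10 f(5,3)=5 f(5,5)=1
t=6: f(6,-4)=6 f(6,-2)=15 f(6,0)=20 f(6,2)=15 f(6,4)=6 f(6,6)=1
t=7: f(7,-5)=6 f(7,-3)=21 f(7,-1)=35 f(7,1)=35 f(7,3)=21 f(7,5)=7 f(7,7)=1
t=8: f(8,-4)=27 f(8,-2)=56 f(8,0)=70 f(8,2)=56 f(8,4)=28 f(8,6)=8 f(8,8)=1
t=9: f(9,-5)=27 f(9,-3)=83 f(9,-1)=126 f(9,1)=126 f(9,3)=84 f(9,5)=36 f(9,7)=9 f(9,9)=1
t=10: f(10,-4)=110 f(10,-2)=209 f(10,0)=252 f(10,2)=210 f(10,4)=120 f(10,6)=45 f(10,8)=10 f(10,10)=1
t=11: f(11,-5)=110 f(11,-3)=319 f(11,-1)=461 f(11,1)=462 f(11,3)=330 f(11,5)=165 f(11,7)=55 f(11,9)=11 f(11,11)=1
t=12: f(12,-4)=429 f(12,-2)=780 f(12,0)=923 f(12,2)=792 f(12,4)=495 f(12,6)=220 f(12,8)=66 f(12,10)=12 f(12,12)=1
t=13: f(13,-5)=429 f(13,-3)=1209 f(13,-1)=1703 f(13,1)=1715 f(13,3)=1287 f(13,5)=715 f(13,7)=286 f(13,9)=78 f(13,11)=13 f(13,13)=1
t=14: f(14,-4)=1638 f(14,-2)=2912 f(14,0)=3418 f(14,2)=3002 f(14,4)=2002 f(14,6)=1001 f(14,8)=364 f(14,10)=91 f(14,12)=14 f(14,14)=1
t=15: f(15,-5)=1638 f(15,-3)=4550 f(15,-1)=6330 f(15,1)=6420 f(15,3)=5004 f(15,5)=3003 f(15,7)=1365 f(15,9)=455 f(15,11)=105 f(15,13)=15 f(15,15)=1
t=16: f(16,-4)=6188 f(16,-2)=10880 f(16,0)=12750 f(16,2)=11424 f(16,4)=8007 f(16,6)=4368 f(16,8)=1820 f(16,10)=560 f(16,12)=120 f(16,14)=16 f(16,16)=1
t=17: f(17,-5)=6188 f(17,-3)=17068 f(17,-1)=23630 f(17,1)=24174 f(17,3)=19431 f(17,5)=12375 f(17,7)=6188 f(17,9)=2380 f(17,11)=680 f(17,13)=136 f(17,15)=17 f(17,17)=1
t=18: f(18,-4)=23256 f(18,-2)=40698 f(18,0)=47804 f(18,2)=43605 f(18,4)=31806 f(18,6)=18563 f(18,8)=8568 f(18,10)=3060 f(18,12)=816 f(18,14)=153 f(18,16)=18 f(18,18)=1
Σ_s f(18,s) = 218348
P = 218348/262144 = 54587/65536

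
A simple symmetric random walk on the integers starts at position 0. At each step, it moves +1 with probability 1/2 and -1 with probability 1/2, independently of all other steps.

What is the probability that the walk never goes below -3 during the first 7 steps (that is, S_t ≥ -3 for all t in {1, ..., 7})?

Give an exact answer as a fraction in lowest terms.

Let f(t,s) = #length-t paths at position s with S_1..S_t all ≥ -3.
f(t,s) = f(t-1,s-1) + f(t-1,s+1) for s ≥ -3; f(t,s) = 0 for s < -3.
t=0: f(0,0)=1
t=1: f(1,-1)=1 f(1,1)=1
t=2: f(2,-2)=1 f(2,0)=2 f(2,2)=1
t=3: f(3,-3)=1 f(3,-1)=3 f(3,1)=3 f(3,3)=1
t=4: f(4,-2)=4 f(4,0)=6 f(4,2)=4 f(4,4)=1
t=5: f(5,-3)=4 f(5,-1)=10 f(5,1)=10 f(5,3)=5 f(5,5)=1
t=6: f(6,-2)=14 f(6,0)=20 f(6,2)=15 f(6,4)=6 f(6,6)=1
t=7: f(7,-3)=14 f(7,-1)=34 f(7,1)=35 f(7,3)=21 f(7,5)=7 f(7,7)=1
Σ_s f(7,s) = 112
P = 112/128 = 7/8

Answer: 7/8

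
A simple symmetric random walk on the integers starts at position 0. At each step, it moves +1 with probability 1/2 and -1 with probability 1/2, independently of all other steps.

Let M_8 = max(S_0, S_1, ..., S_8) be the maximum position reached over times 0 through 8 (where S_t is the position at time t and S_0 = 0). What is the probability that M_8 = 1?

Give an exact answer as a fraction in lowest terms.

Let M_8 = max(S_0,...,S_8). Use the reflection principle: for j ≥ 1, #{paths with M_8 ≥ j} = #{S_8 ≥ j} + #{S_8 ≥ j+1}.
By reflection, #{M_8 ≥ 1} = #{S_8 ≥ 1} + #{S_8 ≥ 2} = 93 + 93 = 186.
#{M_8 ≥ 2} = #{S_8 ≥ 2} + #{S_8 ≥ 3} = 93 + 37 = 130.
#{M_8 = 1} = 186 - 130 = 56.
P(M_8 = 1) = 56/256 = 7/32

Answer: 7/32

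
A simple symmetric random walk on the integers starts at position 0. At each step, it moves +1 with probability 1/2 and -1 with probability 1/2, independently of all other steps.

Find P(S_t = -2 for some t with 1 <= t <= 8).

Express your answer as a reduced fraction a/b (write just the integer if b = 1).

Count via complement. Let g(t,s) = #length-t paths at position s with S_1..S_t all ≠ -2.
g(t,s) = g(t-1,s-1) + g(t-1,s+1) for s ≠ -2; g(t,-2) = 0.
t=0: g(0,0)=1
t=1: g(1,-1)=1 g(1,1)=1
t=2: g(2,0)=2 g(2,2)=1
t=3: g(3,-1)=2 g(3,1)=3 g(3,3)=1
t=4: g(4,0)=5 g(4,2)=4 g(4,4)=1
t=5: g(5,-1)=5 g(5,1)=9 g(5,3)=5 g(5,5)=1
t=6: g(6,0)=14 g(6,2)=14 g(6,4)=6 g(6,6)=1
t=7: g(7,-1)=14 g(7,1)=28 g(7,3)=20 g(7,5)=7 g(7,7)=1
t=8: g(8,0)=42 g(8,2)=48 g(8,4)=27 g(8,6)=8 g(8,8)=1
Paths never hitting -2: Σ_s g(8,s) = 126
Paths hitting -2: 2^8 - 126 = 130
P = 130/256 = 65/128

Answer: 65/128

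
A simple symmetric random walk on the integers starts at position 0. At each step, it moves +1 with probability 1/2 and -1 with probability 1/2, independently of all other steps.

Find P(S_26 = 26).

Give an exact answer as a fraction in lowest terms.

Answer: 1/67108864

Derivation:
To reach position 26 after 26 steps: need 26 steps of +1 and 0 of -1.
Favorable paths: C(26,26) = 1
Total paths: 2^26 = 67108864
P = 1/67108864 = 1/67108864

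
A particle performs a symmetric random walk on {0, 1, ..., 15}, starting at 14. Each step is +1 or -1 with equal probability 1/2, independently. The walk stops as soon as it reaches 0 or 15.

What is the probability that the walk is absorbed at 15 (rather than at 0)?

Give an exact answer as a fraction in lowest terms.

Symmetric walk (p = 1/2): the harmonic-function argument gives P(hit 15 before 0 | start at 14) = a/N.
P = 14/15 = 14/15

Answer: 14/15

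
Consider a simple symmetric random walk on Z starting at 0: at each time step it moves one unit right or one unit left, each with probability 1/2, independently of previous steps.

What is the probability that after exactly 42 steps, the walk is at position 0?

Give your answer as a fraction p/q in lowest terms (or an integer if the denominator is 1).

To return to 0 after 42 steps: need exactly 21 steps of +1 and 21 of -1.
Favorable paths: C(42,21) = 538257874440
Total paths: 2^42 = 4398046511104
P = 538257874440/4398046511104 = 67282234305/549755813888

Answer: 67282234305/549755813888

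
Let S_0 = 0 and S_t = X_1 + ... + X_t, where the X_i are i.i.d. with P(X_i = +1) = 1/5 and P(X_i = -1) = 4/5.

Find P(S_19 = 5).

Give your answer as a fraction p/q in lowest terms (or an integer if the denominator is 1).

To reach position 5 after 19 steps: need 12 steps of +1 and 7 steps of -1.
Number of such sequences: C(19,12) = 50388
Each has probability (1/5)^12 · (4/5)^7 = 16384/19073486328125
P = 50388 · 16384/19073486328125 = 825556992/19073486328125

Answer: 825556992/19073486328125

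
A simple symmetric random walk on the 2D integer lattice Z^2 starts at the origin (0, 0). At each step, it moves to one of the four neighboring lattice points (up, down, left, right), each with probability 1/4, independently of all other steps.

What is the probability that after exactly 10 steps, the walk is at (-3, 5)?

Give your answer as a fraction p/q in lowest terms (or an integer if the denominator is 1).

Answer: 525/262144

Derivation:
Let h be the number of horizontal steps (so 10-h are vertical). To end at (-3,5) need (h-3)/2 right-steps and ((10-h)+5)/2 up-steps.
Sum over h with 3 ≤ h ≤ 5, h ≡ 1 (mod 2), 10-h ≡ 1 (mod 2):
h=3: C(10,3)·C(3,0)·C(7,6) = 120·1·7 = 840
h=5: C(10,5)·C(5,1)·C(5,5) = 252·5·1 = 1260
Total favorable: 2100
Total paths: 4^10 = 1048576
P = 2100/1048576 = 525/262144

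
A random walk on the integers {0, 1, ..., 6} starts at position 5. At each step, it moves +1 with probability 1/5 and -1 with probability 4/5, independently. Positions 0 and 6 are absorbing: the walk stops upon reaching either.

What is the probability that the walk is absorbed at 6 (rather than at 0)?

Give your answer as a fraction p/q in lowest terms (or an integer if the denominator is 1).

Answer: 341/1365

Derivation:
Biased walk: p = 1/5, q = 4/5, r = q/p = 4
Gambler's ruin: P(hit 6 before 0 | start at 5) = (1 - r^a)/(1 - r^N)
r^5 = 1024; r^6 = 4096
P = (1 - 1024) / (1 - 4096) = -1023 / -4095 = 341/1365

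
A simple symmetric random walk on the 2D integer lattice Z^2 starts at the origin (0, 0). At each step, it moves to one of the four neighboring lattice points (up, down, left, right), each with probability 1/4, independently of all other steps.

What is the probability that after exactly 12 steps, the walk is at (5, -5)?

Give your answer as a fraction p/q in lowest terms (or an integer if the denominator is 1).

Answer: 693/1048576

Derivation:
Let h be the number of horizontal steps (so 12-h are vertical). To end at (5,-5) need (h+5)/2 right-steps and ((12-h)-5)/2 up-steps.
Sum over h with 5 ≤ h ≤ 7, h ≡ 1 (mod 2), 12-h ≡ 1 (mod 2):
h=5: C(12,5)·C(5,5)·C(7,1) = 792·1·7 = 5544
h=7: C(12,7)·C(7,6)·C(5,0) = 792·7·1 = 5544
Total favorable: 11088
Total paths: 4^12 = 16777216
P = 11088/16777216 = 693/1048576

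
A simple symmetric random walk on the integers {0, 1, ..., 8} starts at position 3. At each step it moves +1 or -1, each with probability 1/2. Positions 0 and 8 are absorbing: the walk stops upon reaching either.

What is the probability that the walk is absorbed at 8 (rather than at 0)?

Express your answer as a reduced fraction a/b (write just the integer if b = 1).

Symmetric walk (p = 1/2): the harmonic-function argument gives P(hit 8 before 0 | start at 3) = a/N.
P = 3/8 = 3/8

Answer: 3/8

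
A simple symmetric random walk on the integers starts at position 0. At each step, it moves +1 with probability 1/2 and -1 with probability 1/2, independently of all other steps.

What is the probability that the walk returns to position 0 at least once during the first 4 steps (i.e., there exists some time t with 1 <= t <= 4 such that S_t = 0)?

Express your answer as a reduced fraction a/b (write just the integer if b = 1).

Count via complement. Let g(t,s) = #length-t paths at position s with S_1..S_t all ≠ 0.
g(t,s) = g(t-1,s-1) + g(t-1,s+1) for s ≠ 0; g(t,0) = 0.
t=0: g(0,0)=1
t=1: g(1,-1)=1 g(1,1)=1
t=2: g(2,-2)=1 g(2,2)=1
t=3: g(3,-3)=1 g(3,-1)=1 g(3,1)=1 g(3,3)=1
t=4: g(4,-4)=1 g(4,-2)=2 g(4,2)=2 g(4,4)=1
Paths never hitting 0: Σ_s g(4,s) = 6
Paths hitting 0: 2^4 - 6 = 10
P = 10/16 = 5/8

Answer: 5/8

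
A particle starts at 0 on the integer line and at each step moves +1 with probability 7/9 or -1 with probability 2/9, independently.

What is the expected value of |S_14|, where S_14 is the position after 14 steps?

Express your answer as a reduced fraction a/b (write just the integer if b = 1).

Answer: 59488072301714/7625597484987

Derivation:
S_14 takes values m ≡ 0 (mod 2) with |m| ≤ 14; P(S_14=m) = C(14,(14+m)/2) · (7/9)^((14+m)/2) · (2/9)^((14-m)/2).
Distribution: P(S=-14)=16384/22876792454961, P(S=-12)=802816/22876792454961, P(S=-10)=18264064/22876792454961, P(S=-8)=255696896/22876792454961, P(S=-6)=2461082624/22876792454961, P(S=-4)=17227578368/22876792454961, P(S=-2)=30148262144/7625597484987, P(S=0)=120593048576/7625597484987, P(S=2)=369316211264/7625597484987, P(S=4)=2585213478848/22876792454961, P(S=6)=4524123587984/22876792454961, P(S=8)=5757975475616/22876792454961, P(S=10)=5038228541164/22876792454961, P(S=12)=2712892291396/22876792454961, P(S=14)=678223072849/22876792454961
E[|S_14|] = Σ_m |m|·P(S_14=m) = 59488072301714/7625597484987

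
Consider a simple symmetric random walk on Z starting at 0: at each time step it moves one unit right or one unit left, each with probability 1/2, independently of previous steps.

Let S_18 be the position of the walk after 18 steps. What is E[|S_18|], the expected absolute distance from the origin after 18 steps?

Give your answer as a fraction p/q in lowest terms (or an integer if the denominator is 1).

Answer: 109395/32768

Derivation:
S_18 takes values m ≡ 0 (mod 2) with |m| ≤ 18; P(S_18=m) = C(18,(18+m)/2)/2^18.
Total paths: 2^18 = 262144
Distribution: P(S=-18)=1/262144, P(S=-16)=18/262144, P(S=-14)=153/262144, P(S=-12)=816/262144, P(S=-10)=3060/262144, P(S=-8)=8568/262144, P(S=-6)=18564/262144, P(S=-4)=31824/262144, P(S=-2)=43758/262144, P(S=0)=48620/262144, P(S=2)=43758/262144, P(S=4)=31824/262144, P(S=6)=18564/262144, P(S=8)=8568/262144, P(S=10)=3060/262144, P(S=12)=816/262144, P(S=14)=153/262144, P(S=16)=18/262144, P(S=18)=1/262144
E[|S_18|] = Σ_m |m|·P(S_18=m) = 875160/262144 = 109395/32768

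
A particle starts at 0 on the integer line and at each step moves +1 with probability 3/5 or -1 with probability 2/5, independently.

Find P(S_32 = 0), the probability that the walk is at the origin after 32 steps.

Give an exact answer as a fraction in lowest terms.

Answer: 339142768681303277568/4656612873077392578125

Derivation:
To be at 0 after 32 steps: need exactly 16 steps of +1 and 16 of -1.
Number of such sequences: C(32,16) = 601080390
Each has probability (3/5)^16 · (2/5)^16 = 2821109907456/23283064365386962890625
P = 601080390 · 2821109907456/23283064365386962890625 = 339142768681303277568/4656612873077392578125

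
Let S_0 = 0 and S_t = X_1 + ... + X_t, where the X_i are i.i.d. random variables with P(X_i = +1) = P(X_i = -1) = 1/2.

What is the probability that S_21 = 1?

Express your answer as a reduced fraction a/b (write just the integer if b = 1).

Answer: 88179/524288

Derivation:
To reach position 1 after 21 steps: need 11 steps of +1 and 10 of -1.
Favorable paths: C(21,11) = 352716
Total paths: 2^21 = 2097152
P = 352716/2097152 = 88179/524288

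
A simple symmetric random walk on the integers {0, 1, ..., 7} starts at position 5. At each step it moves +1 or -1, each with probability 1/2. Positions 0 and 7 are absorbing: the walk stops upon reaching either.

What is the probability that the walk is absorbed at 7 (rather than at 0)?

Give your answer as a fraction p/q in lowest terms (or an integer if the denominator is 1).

Answer: 5/7

Derivation:
Symmetric walk (p = 1/2): the harmonic-function argument gives P(hit 7 before 0 | start at 5) = a/N.
P = 5/7 = 5/7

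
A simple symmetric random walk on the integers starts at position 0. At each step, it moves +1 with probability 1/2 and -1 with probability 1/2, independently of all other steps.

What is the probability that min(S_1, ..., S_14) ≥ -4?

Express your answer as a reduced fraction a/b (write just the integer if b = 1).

Let f(t,s) = #length-t paths at position s with S_1..S_t all ≥ -4.
f(t,s) = f(t-1,s-1) + f(t-1,s+1) for s ≥ -4; f(t,s) = 0 for s < -4.
t=0: f(0,0)=1
t=1: f(1,-1)=1 f(1,1)=1
t=2: f(2,-2)=1 f(2,0)=2 f(2,2)=1
t=3: f(3,-3)=1 f(3,-1)=3 f(3,1)=3 f(3,3)=1
t=4: f(4,-4)=1 f(4,-2)=4 f(4,0)=6 f(4,2)=4 f(4,4)=1
t=5: f(5,-3)=5 f(5,-1)=10 f(5,1)=10 f(5,3)=5 f(5,5)=1
t=6: f(6,-4)=5 f(6,-2)=15 f(6,0)=20 f(6,2)=15 f(6,4)=6 f(6,6)=1
t=7: f(7,-3)=20 f(7,-1)=35 f(7,1)=35 f(7,3)=21 f(7,5)=7 f(7,7)=1
t=8: f(8,-4)=20 f(8,-2)=55 f(8,0)=70 f(8,2)=56 f(8,4)=28 f(8,6)=8 f(8,8)=1
t=9: f(9,-3)=75 f(9,-1)=125 f(9,1)=126 f(9,3)=84 f(9,5)=36 f(9,7)=9 f(9,9)=1
t=10: f(10,-4)=75 f(10,-2)=200 f(10,0)=251 f(10,2)=210 f(10,4)=120 f(10,6)=45 f(10,8)=10 f(10,10)=1
t=11: f(11,-3)=275 f(11,-1)=451 f(11,1)=461 f(11,3)=330 f(11,5)=165 f(11,7)=55 f(11,9)=11 f(11,11)=1
t=12: f(12,-4)=275 f(12,-2)=726 f(12,0)=912 f(12,2)=791 f(12,4)=495 f(12,6)=220 f(12,8)=66 f(12,10)=12 f(12,12)=1
t=13: f(13,-3)=1001 f(13,-1)=1638 f(13,1)=1703 f(13,3)=1286 f(13,5)=715 f(13,7)=286 f(13,9)=78 f(13,11)=13 f(13,13)=1
t=14: f(14,-4)=1001 f(14,-2)=2639 f(14,0)=3341 f(14,2)=2989 f(14,4)=2001 f(14,6)=1001 f(14,8)=364 f(14,10)=91 f(14,12)=14 f(14,14)=1
Σ_s f(14,s) = 13442
P = 13442/16384 = 6721/8192

Answer: 6721/8192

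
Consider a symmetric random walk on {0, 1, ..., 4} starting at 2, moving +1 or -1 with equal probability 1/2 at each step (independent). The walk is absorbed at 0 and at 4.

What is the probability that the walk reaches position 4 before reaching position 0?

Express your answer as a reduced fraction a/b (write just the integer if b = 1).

Answer: 1/2

Derivation:
Symmetric walk (p = 1/2): the harmonic-function argument gives P(hit 4 before 0 | start at 2) = a/N.
P = 2/4 = 1/2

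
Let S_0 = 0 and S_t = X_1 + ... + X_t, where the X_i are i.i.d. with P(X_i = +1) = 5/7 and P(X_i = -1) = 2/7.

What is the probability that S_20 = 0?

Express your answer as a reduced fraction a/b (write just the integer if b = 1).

Answer: 1847560000000000/79792266297612001

Derivation:
To be at 0 after 20 steps: need exactly 10 steps of +1 and 10 of -1.
Number of such sequences: C(20,10) = 184756
Each has probability (5/7)^10 · (2/7)^10 = 10000000000/79792266297612001
P = 184756 · 10000000000/79792266297612001 = 1847560000000000/79792266297612001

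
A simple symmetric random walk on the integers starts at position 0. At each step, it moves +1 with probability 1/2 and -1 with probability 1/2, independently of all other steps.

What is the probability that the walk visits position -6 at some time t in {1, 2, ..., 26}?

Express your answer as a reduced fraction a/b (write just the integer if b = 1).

Answer: 16628809/67108864

Derivation:
Count via complement. Let g(t,s) = #length-t paths at position s with S_1..S_t all ≠ -6.
g(t,s) = g(t-1,s-1) + g(t-1,s+1) for s ≠ -6; g(t,-6) = 0.
t=0: g(0,0)=1
t=1: g(1,-1)=1 g(1,1)=1
t=2: g(2,-2)=1 g(2,0)=2 g(2,2)=1
t=3: g(3,-3)=1 g(3,-1)=3 g(3,1)=3 g(3,3)=1
t=4: g(4,-4)=1 g(4,-2)=4 g(4,0)=6 g(4,2)=4 g(4,4)=1
t=5: g(5,-5)=1 g(5,-3)=5 g(5,-1)=10 g(5,1)=10 g(5,3)=5 g(5,5)=1
t=6: g(6,-4)=6 g(6,-2)=15 g(6,0)=20 g(6,2)=15 g(6,4)=6 g(6,6)=1
t=7: g(7,-5)=6 g(7,-3)=21 g(7,-1)=35 g(7,1)=35 g(7,3)=21 g(7,5)=7 g(7,7)=1
t=8: g(8,-4)=27 g(8,-2)=56 g(8,0)=70 g(8,2)=56 g(8,4)=28 g(8,6)=8 g(8,8)=1
t=9: g(9,-5)=27 g(9,-3)=83 g(9,-1)=126 g(9,1)=126 g(9,3)=84 g(9,5)=36 g(9,7)=9 g(9,9)=1
t=10: g(10,-4)=110 g(10,-2)=209 g(10,0)=252 g(10,2)=210 g(10,4)=120 g(10,6)=45 g(10,8)=10 g(10,10)=1
t=11: g(11,-5)=110 g(11,-3)=319 g(11,-1)=461 g(11,1)=462 g(11,3)=330 g(11,5)=165 g(11,7)=55 g(11,9)=11 g(11,11)=1
t=12: g(12,-4)=429 g(12,-2)=780 g(12,0)=923 g(12,2)=792 g(12,4)=495 g(12,6)=220 g(12,8)=66 g(12,10)=12 g(12,12)=1
t=13: g(13,-5)=429 g(13,-3)=1209 g(13,-1)=1703 g(13,1)=1715 g(13,3)=1287 g(13,5)=715 g(13,7)=286 g(13,9)=78 g(13,11)=13 g(13,13)=1
t=14: g(14,-4)=1638 g(14,-2)=2912 g(14,0)=3418 g(14,2)=3002 g(14,4)=2002 g(14,6)=1001 g(14,8)=364 g(14,10)=91 g(14,12)=14 g(14,14)=1
t=15: g(15,-5)=1638 g(15,-3)=4550 g(15,-1)=6330 g(15,1)=6420 g(15,3)=5004 g(15,5)=3003 g(15,7)=1365 g(15,9)=455 g(15,11)=105 g(15,13)=15 g(15,15)=1
t=16: g(16,-4)=6188 g(16,-2)=10880 g(16,0)=12750 g(16,2)=11424 g(16,4)=8007 g(16,6)=4368 g(16,8)=1820 g(16,10)=560 g(16,12)=120 g(16,14)=16 g(16,16)=1
t=17: g(17,-5)=6188 g(17,-3)=17068 g(17,-1)=23630 g(17,1)=24174 g(17,3)=19431 g(17,5)=12375 g(17,7)=6188 g(17,9)=2380 g(17,11)=680 g(17,13)=136 g(17,15)=17 g(17,17)=1
t=18: g(18,-4)=23256 g(18,-2)=40698 g(18,0)=47804 g(18,2)=43605 g(18,4)=31806 g(18,6)=18563 g(18,8)=8568 g(18,10)=3060 g(18,12)=816 g(18,14)=153 g(18,16)=18 g(18,18)=1
t=19: g(19,-5)=23256 g(19,-3)=63954 g(19,-1)=88502 g(19,1)=91409 g(19,3)=75411 g(19,5)=50369 g(19,7)=27131 g(19,9)=11628 g(19,11)=3876 g(19,13)=969 g(19,15)=171 g(19,17)=19 g(19,19)=1
t=20: g(20,-4)=87210 g(20,-2)=152456 g(20,0)=179911 g(20,2)=166820 g(20,4)=125780 g(20,6)=77500 g(20,8)=38759 g(20,10)=15504 g(20,12)=4845 g(20,14)=1140 g(20,16)=190 g(20,18)=20 g(20,20)=1
t=21: g(21,-5)=87210 g(21,-3)=239666 g(21,-1)=332367 g(21,1)=346731 g(21,3)=292600 g(21,5)=203280 g(21,7)=116259 g(21,9)=54263 g(21,11)=20349 g(21,13)=5985 g(21,15)=1330 g(21,17)=210 g(21,19)=21 g(21,21)=1
t=22: g(22,-4)=326876 g(22,-2)=572033 g(22,0)=679098 g(22,2)=639331 g(22,4)=495880 g(22,6)=319539 g(22,8)=170522 g(22,10)=74612 g(22,12)=26334 g(22,14)=7315 g(22,16)=1540 g(22,18)=231 g(22,20)=22 g(22,22)=1
t=23: g(23,-5)=326876 g(23,-3)=898909 g(23,-1)=1251131 g(23,1)=1318429 g(23,3)=1135211 g(23,5)=815419 g(23,7)=490061 g(23,9)=245134 g(23,11)=100946 g(23,13)=33649 g(23,15)=8855 g(23,17)=1771 g(23,19)=253 g(23,21)=23 g(23,23)=1
t=24: g(24,-4)=1225785 g(24,-2)=2150040 g(24,0)=2569560 g(24,2)=2453640 g(24,4)=1950630 g(24,6)=1305480 g(24,8)=735195 g(24,10)=346080 g(24,12)=134595 g(24,14)=42504 g(24,16)=10626 g(24,18)=2024 g(24,20)=276 g(24,22)=24 g(24,24)=1
t=25: g(25,-5)=1225785 g(25,-3)=3375825 g(25,-1)=4719600 g(25,1)=5023200 g(25,3)=4404270 g(25,5)=3256110 g(25,7)=2040675 g(25,9)=1081275 g(25,11)=480675 g(25,13)=177099 g(25,15)=53130 g(25,17)=12650 g(25,19)=2300 g(25,21)=300 g(25,23)=25 g(25,25)=1
t=26: g(26,-4)=4601610 g(26,-2)=8095425 g(26,0)=9742800 g(26,2)=9427470 g(26,4)=7660380 g(26,6)=5296785 g(26,8)=3121950 g(26,10)=1561950 g(26,12)=657774 g(26,14)=230229 g(26,16)=65780 g(26,18)=14950 g(26,20)=2600 g(26,22)=325 g(26,24)=26 g(26,26)=1
Paths never hitting -6: Σ_s g(26,s) = 50480055
Paths hitting -6: 2^26 - 50480055 = 16628809
P = 16628809/67108864 = 16628809/67108864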